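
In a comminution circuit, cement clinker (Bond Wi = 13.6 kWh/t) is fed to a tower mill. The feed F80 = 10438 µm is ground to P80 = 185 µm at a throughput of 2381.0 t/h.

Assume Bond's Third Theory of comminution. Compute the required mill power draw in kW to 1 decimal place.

W = 10·Wi·[P80^(−½) − F80^(−½)]
W = 10·13.6·(1/√185 − 1/√10438) = 10·13.6·(0.063734) = 8.6678 kWh/t
Power = W × throughput = 8.6678 kWh/t × 2381.0 t/h = 20637.9 kW

P = 20637.9 kW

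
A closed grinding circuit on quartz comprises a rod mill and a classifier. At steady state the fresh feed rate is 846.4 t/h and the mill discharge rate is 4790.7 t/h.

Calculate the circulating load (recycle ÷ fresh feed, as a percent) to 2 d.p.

CL = 466.01 %

Steady state: M = F + R.
R = M − F = 4790.7 − 846.4 = 3944.3 t/h
CL = 100·R/F = 100·3944.3/846.4 = 466.01 %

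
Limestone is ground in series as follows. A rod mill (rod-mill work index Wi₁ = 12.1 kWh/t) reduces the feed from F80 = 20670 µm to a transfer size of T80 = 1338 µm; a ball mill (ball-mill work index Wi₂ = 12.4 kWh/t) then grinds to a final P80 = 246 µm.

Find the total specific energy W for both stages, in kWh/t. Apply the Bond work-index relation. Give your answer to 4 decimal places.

W = 10·Wi·[P80^(−½) − F80^(−½)]
Stage 1 (20670→1338 µm, Wi₁=12.1): W₁ = 10·12.1·(0.027338 − 0.006956) = 2.4663 kWh/t
Stage 2 (1338→246 µm, Wi₂=12.4): W₂ = 10·12.4·(0.063758 − 0.027338) = 4.5160 kWh/t
W = W₁ + W₂ = 2.4663 + 4.5160 = 6.9823 kWh/t

W = 6.9823 kWh/t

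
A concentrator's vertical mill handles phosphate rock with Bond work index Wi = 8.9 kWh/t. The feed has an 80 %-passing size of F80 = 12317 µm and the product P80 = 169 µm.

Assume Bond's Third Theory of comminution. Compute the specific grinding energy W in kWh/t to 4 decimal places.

W = 6.0442 kWh/t

W = 10 Wi (1/√P80 − 1/√F80)  [Bond]
1/√169 = 0.076923;  1/√12317 = 0.009010
W = 10·8.9·(0.076923 − 0.009010) = 6.0442 kWh/t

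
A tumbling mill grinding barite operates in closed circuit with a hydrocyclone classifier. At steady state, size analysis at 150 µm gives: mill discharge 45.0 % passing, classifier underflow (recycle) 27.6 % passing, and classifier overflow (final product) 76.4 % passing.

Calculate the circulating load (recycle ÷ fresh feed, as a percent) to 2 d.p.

Balance %-passing 150 µm (r = R/F):
d + r·d = r·u + o → r(d−u) = o−d
r = (76.4 − 45.0)/(45.0 − 27.6) = 31.4/17.4 = 1.8046
CL = 100·r = 180.46 %

CL = 180.46 %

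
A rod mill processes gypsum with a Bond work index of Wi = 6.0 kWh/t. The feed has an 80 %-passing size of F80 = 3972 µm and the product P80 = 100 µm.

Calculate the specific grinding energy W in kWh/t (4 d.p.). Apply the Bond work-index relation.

W = 5.0480 kWh/t

Bond: W = 10·Wi·(1/√P80 − 1/√F80)
1/√100 = 0.100000;  1/√3972 = 0.015867
W = 10·6.0·(0.100000 − 0.015867) = 5.0480 kWh/t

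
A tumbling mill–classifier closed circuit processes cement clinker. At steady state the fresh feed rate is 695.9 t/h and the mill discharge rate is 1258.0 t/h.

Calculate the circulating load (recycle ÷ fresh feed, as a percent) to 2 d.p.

CL = 80.77 %

Steady state: M = F + R.
R = M − F = 1258.0 − 695.9 = 562.1 t/h
CL = 100·R/F = 100·562.1/695.9 = 80.77 %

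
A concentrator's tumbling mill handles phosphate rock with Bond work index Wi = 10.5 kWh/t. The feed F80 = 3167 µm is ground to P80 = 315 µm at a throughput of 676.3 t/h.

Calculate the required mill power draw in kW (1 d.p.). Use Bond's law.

W = 10 Wi / √P80 − 10 Wi / √F80
W = 10·10.5·(1/√315 − 1/√3167) = 10·10.5·(0.038574) = 4.0503 kWh/t
P = W·T = 4.0503·676.3 = 2739.2 kW

P = 2739.2 kW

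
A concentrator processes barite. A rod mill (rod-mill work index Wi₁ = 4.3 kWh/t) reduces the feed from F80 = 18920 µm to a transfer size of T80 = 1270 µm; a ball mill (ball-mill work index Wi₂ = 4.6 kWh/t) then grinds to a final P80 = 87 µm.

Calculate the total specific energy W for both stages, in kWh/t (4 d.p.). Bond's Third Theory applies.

W = 4.5349 kWh/t

Bond:  W = 10 Wi (1/√P − 1/√F)
Stage 1 (18920→1270 µm, Wi₁=4.3): W₁ = 10·4.3·(0.028061 − 0.007270) = 0.8940 kWh/t
Stage 2 (1270→87 µm, Wi₂=4.6): W₂ = 10·4.6·(0.107211 − 0.028061) = 3.6409 kWh/t
W = W₁ + W₂ = 0.8940 + 3.6409 = 4.5349 kWh/t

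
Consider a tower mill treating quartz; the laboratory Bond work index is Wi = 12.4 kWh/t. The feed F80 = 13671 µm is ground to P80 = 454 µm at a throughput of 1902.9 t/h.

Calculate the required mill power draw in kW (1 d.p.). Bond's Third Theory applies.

P = 9056.1 kW

W = 10 Wi (1/√P80 − 1/√F80)  [Bond]
W = 10·12.4·(1/√454 − 1/√13671) = 10·12.4·(0.038380) = 4.7591 kWh/t
Power = W × throughput = 4.7591 kWh/t × 1902.9 t/h = 9056.1 kW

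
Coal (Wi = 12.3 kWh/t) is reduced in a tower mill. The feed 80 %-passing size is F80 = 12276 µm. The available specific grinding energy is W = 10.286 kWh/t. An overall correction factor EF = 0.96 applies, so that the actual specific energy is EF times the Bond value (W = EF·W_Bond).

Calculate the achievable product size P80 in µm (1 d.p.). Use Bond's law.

P80 = 108.2 µm

Bond: W = 10·Wi·(1/√P80 − 1/√F80)
W_Bond = W / EF = 10.286 / 0.96 = 10.7146 kWh/t
P80^(−½) = W_Bond/(10 Wi) + F80^(−½)
  = 10.7146/(10·12.3) + 1/√12276 = 0.087110 + 0.009026 = 0.096136
P80 = (1/0.096136)² = 10.4019² = 108.20 µm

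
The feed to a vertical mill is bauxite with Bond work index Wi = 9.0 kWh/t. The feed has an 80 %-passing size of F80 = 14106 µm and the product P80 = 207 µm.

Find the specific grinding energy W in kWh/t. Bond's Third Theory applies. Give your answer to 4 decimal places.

W = 5.4977 kWh/t

W = 10 Wi (P80^-0.5 − F80^-0.5)
1/√207 = 0.069505;  1/√14106 = 0.008420
W = 10·9.0·(0.069505 − 0.008420) = 5.4977 kWh/t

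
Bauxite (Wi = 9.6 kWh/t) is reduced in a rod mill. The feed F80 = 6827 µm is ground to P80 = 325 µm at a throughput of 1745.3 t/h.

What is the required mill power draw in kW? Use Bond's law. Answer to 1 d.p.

P = 7266.1 kW

W = 10 Wi (P80^-0.5 − F80^-0.5)
W = 10·9.6·(1/√325 − 1/√6827) = 10·9.6·(0.043367) = 4.1633 kWh/t
Power = W × throughput = 4.1633 kWh/t × 1745.3 t/h = 7266.1 kW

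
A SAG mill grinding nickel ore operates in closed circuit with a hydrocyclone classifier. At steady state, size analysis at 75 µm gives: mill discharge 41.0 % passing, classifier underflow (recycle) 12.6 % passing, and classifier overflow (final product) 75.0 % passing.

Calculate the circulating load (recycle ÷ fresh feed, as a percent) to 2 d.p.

CL = 119.72 %

Let r = R/F. Size balance at 75 µm:
(1+r)·d = r·u + o ⇒ r = (o−d)/(d−u)
r = (75.0 − 41.0)/(41.0 − 12.6) = 34.0/28.4 = 1.1972
CL = 100·r = 119.72 %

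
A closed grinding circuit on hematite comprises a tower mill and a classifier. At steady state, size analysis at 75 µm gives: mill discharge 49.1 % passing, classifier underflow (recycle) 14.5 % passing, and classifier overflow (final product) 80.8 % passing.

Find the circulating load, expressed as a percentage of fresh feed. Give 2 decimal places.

CL = 91.62 %

Mass balance on the −75 µm fraction:
r = (o − d)/(d − u)
r = (80.8 − 49.1)/(49.1 − 14.5) = 31.7/34.6 = 0.9162
CL = 100·r = 91.62 %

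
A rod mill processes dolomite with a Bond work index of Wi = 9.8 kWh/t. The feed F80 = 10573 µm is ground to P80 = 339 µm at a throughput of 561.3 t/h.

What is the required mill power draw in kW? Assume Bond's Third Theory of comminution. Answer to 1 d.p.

P = 2452.6 kW

W_Bond = 10·Wi·(1/√P₈₀ − 1/√F₈₀)
W = 10·9.8·(1/√339 − 1/√10573) = 10·9.8·(0.044587) = 4.3696 kWh/t
Power = W × throughput = 4.3696 kWh/t × 561.3 t/h = 2452.6 kW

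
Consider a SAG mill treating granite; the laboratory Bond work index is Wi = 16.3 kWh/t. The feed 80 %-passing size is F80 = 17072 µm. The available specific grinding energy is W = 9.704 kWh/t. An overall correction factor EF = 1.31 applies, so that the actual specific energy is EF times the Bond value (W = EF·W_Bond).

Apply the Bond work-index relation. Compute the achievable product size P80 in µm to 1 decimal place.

P80 = 354.7 µm

W_Bond = 10·Wi·(1/√P₈₀ − 1/√F₈₀)
W_Bond = W / EF = 9.704 / 1.31 = 7.4076 kWh/t
P80^(−½) = W_Bond/(10 Wi) + F80^(−½)
  = 7.4076/(10·16.3) + 1/√17072 = 0.045446 + 0.007653 = 0.053099
P80 = (1/0.053099)² = 18.8327² = 354.67 µm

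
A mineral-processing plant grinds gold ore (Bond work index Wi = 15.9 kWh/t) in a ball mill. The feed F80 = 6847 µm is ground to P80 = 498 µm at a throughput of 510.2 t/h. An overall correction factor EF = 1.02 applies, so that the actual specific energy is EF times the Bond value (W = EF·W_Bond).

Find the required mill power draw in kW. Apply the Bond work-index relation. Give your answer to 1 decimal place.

W = 10·Wi·(P80^(-½) − F80^(-½))
W = 10·15.9·(1/√498 − 1/√6847) = 10·15.9·(0.032726) = 5.2034 kWh/t
Corrected W = EF·W_Bond = 1.02·5.2034 = 5.3075 kWh/t
Mill draw = 5.3075 × 510.2 = 2707.9 kW

P = 2707.9 kW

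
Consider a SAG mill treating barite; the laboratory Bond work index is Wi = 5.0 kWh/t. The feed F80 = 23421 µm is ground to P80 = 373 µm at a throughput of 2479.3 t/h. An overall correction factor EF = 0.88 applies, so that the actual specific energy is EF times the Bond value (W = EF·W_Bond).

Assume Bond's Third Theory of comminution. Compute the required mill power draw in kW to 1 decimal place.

W = 10 Wi / √P80 − 10 Wi / √F80
W = 10·5.0·(1/√373 − 1/√23421) = 10·5.0·(0.045244) = 2.2622 kWh/t
With EF = 0.88: W = 2.2622·0.88 = 1.9907 kWh/t
P_mill = W·ṁ = 1.9907·2479.3 = 4935.6 kW

P = 4935.6 kW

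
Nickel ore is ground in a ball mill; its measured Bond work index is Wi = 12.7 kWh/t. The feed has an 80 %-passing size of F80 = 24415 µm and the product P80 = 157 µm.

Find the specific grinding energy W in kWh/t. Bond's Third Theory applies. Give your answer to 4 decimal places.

W_Bond = 10·Wi·(1/√P₈₀ − 1/√F₈₀)
1/√157 = 0.079809;  1/√24415 = 0.006400
W = 10·12.7·(0.079809 − 0.006400) = 9.3229 kWh/t

W = 9.3229 kWh/t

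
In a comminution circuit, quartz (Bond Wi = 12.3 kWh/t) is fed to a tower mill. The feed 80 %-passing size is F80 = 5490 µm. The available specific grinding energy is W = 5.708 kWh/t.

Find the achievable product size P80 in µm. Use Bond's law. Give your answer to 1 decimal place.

P80 = 278.7 µm

W = 10 Wi (P80^-0.5 − F80^-0.5)
⇒ 1/√P80 = W/(10·Wi) + 1/√F80
  = 5.7080/(10·12.3) + 1/√5490 = 0.046407 + 0.013496 = 0.059903
P80 = (1/0.059903)² = 16.6937² = 278.68 µm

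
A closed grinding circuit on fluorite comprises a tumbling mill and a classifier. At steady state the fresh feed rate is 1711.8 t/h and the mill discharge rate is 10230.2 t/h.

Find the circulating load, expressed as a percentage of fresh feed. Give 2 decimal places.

CL = 497.63 %

M = F + R at steady state, so:
R = M − F = 10230.2 − 1711.8 = 8518.4 t/h
CL = 100·R/F = 100·8518.4/1711.8 = 497.63 %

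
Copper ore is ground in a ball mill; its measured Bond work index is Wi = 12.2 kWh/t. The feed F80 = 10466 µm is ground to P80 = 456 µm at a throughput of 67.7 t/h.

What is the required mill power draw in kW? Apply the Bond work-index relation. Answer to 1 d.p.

W = 10 Wi (1/√P80 − 1/√F80)  [Bond]
W = 10·12.2·(1/√456 − 1/√10466) = 10·12.2·(0.037054) = 4.5206 kWh/t
P_mill = W·ṁ = 4.5206·67.7 = 306.0 kW

P = 306.0 kW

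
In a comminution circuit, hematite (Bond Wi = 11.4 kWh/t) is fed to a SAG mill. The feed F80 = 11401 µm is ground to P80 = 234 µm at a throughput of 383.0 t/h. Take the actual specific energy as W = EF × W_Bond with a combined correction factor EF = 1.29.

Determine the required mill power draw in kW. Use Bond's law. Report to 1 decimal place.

W = 10 Wi (1/√P80 − 1/√F80)  [Bond]
W = 10·11.4·(1/√234 − 1/√11401) = 10·11.4·(0.056007) = 6.3848 kWh/t
Corrected W = EF·W_Bond = 1.29·6.3848 = 8.2363 kWh/t
P_mill = W·ṁ = 8.2363·383.0 = 3154.5 kW

P = 3154.5 kW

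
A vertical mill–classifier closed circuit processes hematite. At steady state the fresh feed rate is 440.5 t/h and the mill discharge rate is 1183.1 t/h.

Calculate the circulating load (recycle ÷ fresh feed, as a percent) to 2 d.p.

Steady state: M = F + R.
R = M − F = 1183.1 − 440.5 = 742.6 t/h
CL = 100·R/F = 100·742.6/440.5 = 168.58 %

CL = 168.58 %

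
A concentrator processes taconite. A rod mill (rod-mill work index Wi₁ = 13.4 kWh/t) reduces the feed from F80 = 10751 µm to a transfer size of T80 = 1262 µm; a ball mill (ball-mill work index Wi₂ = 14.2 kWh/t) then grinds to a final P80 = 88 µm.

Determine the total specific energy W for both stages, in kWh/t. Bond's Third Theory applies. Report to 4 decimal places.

W_Bond = 10·Wi·(1/√P₈₀ − 1/√F₈₀)
Stage 1 (10751→1262 µm, Wi₁=13.4): W₁ = 10·13.4·(0.028149 − 0.009644) = 2.4797 kWh/t
Stage 2 (1262→88 µm, Wi₂=14.2): W₂ = 10·14.2·(0.106600 − 0.028149) = 11.1400 kWh/t
W = W₁ + W₂ = 2.4797 + 11.1400 = 13.6197 kWh/t

W = 13.6197 kWh/t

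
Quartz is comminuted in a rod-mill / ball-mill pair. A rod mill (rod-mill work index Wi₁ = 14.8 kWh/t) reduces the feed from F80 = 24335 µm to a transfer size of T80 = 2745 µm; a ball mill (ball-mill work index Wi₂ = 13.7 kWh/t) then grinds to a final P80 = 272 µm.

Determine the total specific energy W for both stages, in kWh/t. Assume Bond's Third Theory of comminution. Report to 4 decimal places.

W = 10 Wi (P80^-0.5 − F80^-0.5)
Stage 1 (24335→2745 µm, Wi₁=14.8): W₁ = 10·14.8·(0.019087 − 0.006410) = 1.8761 kWh/t
Stage 2 (2745→272 µm, Wi₂=13.7): W₂ = 10·13.7·(0.060634 − 0.019087) = 5.6920 kWh/t
W = W₁ + W₂ = 1.8761 + 5.6920 = 7.5681 kWh/t

W = 7.5681 kWh/t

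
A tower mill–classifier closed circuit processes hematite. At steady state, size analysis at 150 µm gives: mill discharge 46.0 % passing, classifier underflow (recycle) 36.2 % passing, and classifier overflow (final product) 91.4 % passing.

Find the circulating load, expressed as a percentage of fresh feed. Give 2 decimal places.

CL = 463.27 %

Let r = R/F. Size balance at 150 µm:
r = (o − d)/(d − u)
r = (91.4 − 46.0)/(46.0 − 36.2) = 45.4/9.8 = 4.6327
CL = 100·r = 463.27 %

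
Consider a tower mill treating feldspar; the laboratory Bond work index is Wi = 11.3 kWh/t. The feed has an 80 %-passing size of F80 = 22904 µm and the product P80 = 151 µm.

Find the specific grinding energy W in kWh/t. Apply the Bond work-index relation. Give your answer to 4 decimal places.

W = 8.4491 kWh/t

W = 10 Wi / √P80 − 10 Wi / √F80
1/√151 = 0.081379;  1/√22904 = 0.006608
W = 10·11.3·(0.081379 − 0.006608) = 8.4491 kWh/t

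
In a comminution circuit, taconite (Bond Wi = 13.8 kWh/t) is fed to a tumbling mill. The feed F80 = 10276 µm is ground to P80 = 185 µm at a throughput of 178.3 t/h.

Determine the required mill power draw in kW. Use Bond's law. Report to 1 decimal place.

W = 10 Wi / √P80 − 10 Wi / √F80
W = 10·13.8·(1/√185 − 1/√10276) = 10·13.8·(0.063657) = 8.7846 kWh/t
P_mill = W·ṁ = 8.7846·178.3 = 1566.3 kW

P = 1566.3 kW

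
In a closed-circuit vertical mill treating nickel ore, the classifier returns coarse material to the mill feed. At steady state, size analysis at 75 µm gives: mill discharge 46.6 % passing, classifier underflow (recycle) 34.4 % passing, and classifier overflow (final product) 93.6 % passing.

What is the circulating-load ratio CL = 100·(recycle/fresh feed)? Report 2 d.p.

Let r = R/F. Size balance at 75 µm:
r = (o − d)/(d − u)
r = (93.6 − 46.6)/(46.6 − 34.4) = 47.0/12.2 = 3.8525
CL = 100·r = 385.25 %

CL = 385.25 %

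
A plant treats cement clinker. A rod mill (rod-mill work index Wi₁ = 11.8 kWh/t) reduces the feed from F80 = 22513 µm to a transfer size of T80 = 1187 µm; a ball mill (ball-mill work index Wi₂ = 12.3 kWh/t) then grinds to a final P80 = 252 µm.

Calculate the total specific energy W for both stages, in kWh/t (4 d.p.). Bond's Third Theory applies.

W = 6.8167 kWh/t

W = 10·Wi·[P80^(−½) − F80^(−½)]
Stage 1 (22513→1187 µm, Wi₁=11.8): W₁ = 10·11.8·(0.029025 − 0.006665) = 2.6385 kWh/t
Stage 2 (1187→252 µm, Wi₂=12.3): W₂ = 10·12.3·(0.062994 − 0.029025) = 4.1782 kWh/t
W = W₁ + W₂ = 2.6385 + 4.1782 = 6.8167 kWh/t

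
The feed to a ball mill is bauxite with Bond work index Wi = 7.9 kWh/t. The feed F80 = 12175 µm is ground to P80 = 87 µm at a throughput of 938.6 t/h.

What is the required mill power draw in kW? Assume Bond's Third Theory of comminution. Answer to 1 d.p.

P = 7277.6 kW

W_Bond = 10·Wi·(1/√P₈₀ − 1/√F₈₀)
W = 10·7.9·(1/√87 − 1/√12175) = 10·7.9·(0.098148) = 7.7537 kWh/t
Mill draw = 7.7537 × 938.6 = 7277.6 kW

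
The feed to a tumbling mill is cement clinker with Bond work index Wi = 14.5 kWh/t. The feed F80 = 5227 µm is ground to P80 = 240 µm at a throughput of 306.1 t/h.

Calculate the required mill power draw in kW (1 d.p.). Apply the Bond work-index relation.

P = 2251.1 kW

W_Bond = 10·Wi·(1/√P₈₀ − 1/√F₈₀)
W = 10·14.5·(1/√240 − 1/√5227) = 10·14.5·(0.050718) = 7.3541 kWh/t
P = W·T = 7.3541·306.1 = 2251.1 kW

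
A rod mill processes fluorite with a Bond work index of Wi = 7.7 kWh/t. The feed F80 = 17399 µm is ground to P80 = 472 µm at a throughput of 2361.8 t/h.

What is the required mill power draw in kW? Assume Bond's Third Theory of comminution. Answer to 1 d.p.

P = 6992.0 kW

Bond: W = 10·Wi·(1/√P80 − 1/√F80)
W = 10·7.7·(1/√472 − 1/√17399) = 10·7.7·(0.038448) = 2.9605 kWh/t
P = W·T = 2.9605·2361.8 = 6992.0 kW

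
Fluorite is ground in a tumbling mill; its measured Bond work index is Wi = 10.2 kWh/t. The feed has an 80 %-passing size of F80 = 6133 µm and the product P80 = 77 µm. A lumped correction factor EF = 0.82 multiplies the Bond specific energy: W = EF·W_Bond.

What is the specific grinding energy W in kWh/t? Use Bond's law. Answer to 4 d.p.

W = 10·Wi·(P80^(-½) − F80^(-½))
1/√77 = 0.113961;  1/√6133 = 0.012769
W = 10·10.2·(0.113961 − 0.012769) = 10.3215 kWh/t
W_actual = 0.82 × 10.3215 = 8.4636 kWh/t

W = 8.4636 kWh/t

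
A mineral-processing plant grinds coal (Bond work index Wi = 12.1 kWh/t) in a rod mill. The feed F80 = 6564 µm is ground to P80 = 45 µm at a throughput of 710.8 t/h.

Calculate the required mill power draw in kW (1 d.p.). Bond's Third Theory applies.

Bond:  W = 10 Wi (1/√P − 1/√F)
W = 10·12.1·(1/√45 − 1/√6564) = 10·12.1·(0.136728) = 16.5441 kWh/t
P_mill = W·ṁ = 16.5441·710.8 = 11759.6 kW

P = 11759.6 kW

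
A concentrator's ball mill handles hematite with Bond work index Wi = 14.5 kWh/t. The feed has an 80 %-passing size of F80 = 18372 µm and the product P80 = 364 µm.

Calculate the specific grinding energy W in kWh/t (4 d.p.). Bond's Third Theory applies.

W = 6.5303 kWh/t

Bond: W = 10·Wi·(1/√P80 − 1/√F80)
1/√364 = 0.052414;  1/√18372 = 0.007378
W = 10·14.5·(0.052414 − 0.007378) = 6.5303 kWh/t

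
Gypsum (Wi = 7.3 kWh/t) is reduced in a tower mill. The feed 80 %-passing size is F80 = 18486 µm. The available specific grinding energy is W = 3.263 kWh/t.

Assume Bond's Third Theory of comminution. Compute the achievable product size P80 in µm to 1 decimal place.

P80 = 369.1 µm

Bond:  W = 10 Wi (1/√P − 1/√F)
⇒ 1/√P80 = W/(10·Wi) + 1/√F80
  = 3.2630/(10·7.3) + 1/√18486 = 0.044699 + 0.007355 = 0.052054
P80 = (1/0.052054)² = 19.2110² = 369.06 µm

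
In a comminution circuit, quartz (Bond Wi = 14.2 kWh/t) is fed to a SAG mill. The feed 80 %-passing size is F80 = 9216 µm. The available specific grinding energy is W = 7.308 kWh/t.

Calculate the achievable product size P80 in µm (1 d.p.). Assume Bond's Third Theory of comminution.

W = 10·Wi·[P80^(−½) − F80^(−½)]
1/√P80 = 1/√F80 + W/(10·Wi)
  = 7.3080/(10·14.2) + 1/√9216 = 0.051465 + 0.010417 = 0.061881
P80 = (1/0.061881)² = 16.1599² = 261.14 µm

P80 = 261.1 µm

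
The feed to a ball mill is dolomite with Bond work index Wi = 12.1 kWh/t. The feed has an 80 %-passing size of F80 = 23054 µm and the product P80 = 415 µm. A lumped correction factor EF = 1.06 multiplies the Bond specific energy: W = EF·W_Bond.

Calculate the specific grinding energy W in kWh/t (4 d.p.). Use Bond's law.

W_Bond = 10·Wi·(1/√P₈₀ − 1/√F₈₀)
1/√415 = 0.049088;  1/√23054 = 0.006586
W = 10·12.1·(0.049088 − 0.006586) = 5.1427 kWh/t
W_actual = 1.06 × 5.1427 = 5.4513 kWh/t

W = 5.4513 kWh/t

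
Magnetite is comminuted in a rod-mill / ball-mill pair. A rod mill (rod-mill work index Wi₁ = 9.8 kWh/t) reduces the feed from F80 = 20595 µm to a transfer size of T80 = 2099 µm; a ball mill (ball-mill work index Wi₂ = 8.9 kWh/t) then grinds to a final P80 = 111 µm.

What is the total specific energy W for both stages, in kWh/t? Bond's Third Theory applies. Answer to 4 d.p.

W = 7.9611 kWh/t

W = 10 Wi (P80^-0.5 − F80^-0.5)
Stage 1 (20595→2099 µm, Wi₁=9.8): W₁ = 10·9.8·(0.021827 − 0.006968) = 1.4562 kWh/t
Stage 2 (2099→111 µm, Wi₂=8.9): W₂ = 10·8.9·(0.094916 − 0.021827) = 6.5049 kWh/t
W = W₁ + W₂ = 1.4562 + 6.5049 = 7.9611 kWh/t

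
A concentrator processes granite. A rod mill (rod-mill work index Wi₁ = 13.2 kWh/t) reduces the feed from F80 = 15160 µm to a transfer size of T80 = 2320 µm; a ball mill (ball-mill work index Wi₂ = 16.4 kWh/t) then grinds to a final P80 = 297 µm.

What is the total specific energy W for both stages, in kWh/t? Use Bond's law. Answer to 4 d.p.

W = 10 Wi (1/√P80 − 1/√F80)  [Bond]
Stage 1 (15160→2320 µm, Wi₁=13.2): W₁ = 10·13.2·(0.020761 − 0.008122) = 1.6684 kWh/t
Stage 2 (2320→297 µm, Wi₂=16.4): W₂ = 10·16.4·(0.058026 − 0.020761) = 6.1114 kWh/t
W = W₁ + W₂ = 1.6684 + 6.1114 = 7.7798 kWh/t

W = 7.7798 kWh/t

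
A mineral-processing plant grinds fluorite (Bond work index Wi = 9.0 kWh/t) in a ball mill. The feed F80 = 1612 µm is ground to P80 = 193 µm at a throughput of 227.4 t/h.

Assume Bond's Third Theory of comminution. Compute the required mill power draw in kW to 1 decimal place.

P = 963.4 kW

W = 10 Wi (1/√P80 − 1/√F80)  [Bond]
W = 10·9.0·(1/√193 − 1/√1612) = 10·9.0·(0.047075) = 4.2367 kWh/t
Mill draw = 4.2367 × 227.4 = 963.4 kW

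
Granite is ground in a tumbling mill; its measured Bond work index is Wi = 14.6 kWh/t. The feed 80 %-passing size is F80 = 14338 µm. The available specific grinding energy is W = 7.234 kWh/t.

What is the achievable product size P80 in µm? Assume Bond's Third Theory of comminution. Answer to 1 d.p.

W_Bond = 10·Wi·(1/√P₈₀ − 1/√F₈₀)
P80^-0.5 = F80^-0.5 + W/(10 Wi)
  = 7.2340/(10·14.6) + 1/√14338 = 0.049548 + 0.008351 = 0.057899
P80 = (1/0.057899)² = 17.2714² = 298.30 µm

P80 = 298.3 µm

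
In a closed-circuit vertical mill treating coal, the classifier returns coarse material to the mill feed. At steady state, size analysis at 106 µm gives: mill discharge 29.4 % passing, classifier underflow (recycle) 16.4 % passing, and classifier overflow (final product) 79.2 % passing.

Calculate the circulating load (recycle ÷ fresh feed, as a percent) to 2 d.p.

Mass balance on the −106 µm fraction:
r = (o − d)/(d − u)
r = (79.2 − 29.4)/(29.4 − 16.4) = 49.8/13.0 = 3.8308
CL = 100·r = 383.08 %

CL = 383.08 %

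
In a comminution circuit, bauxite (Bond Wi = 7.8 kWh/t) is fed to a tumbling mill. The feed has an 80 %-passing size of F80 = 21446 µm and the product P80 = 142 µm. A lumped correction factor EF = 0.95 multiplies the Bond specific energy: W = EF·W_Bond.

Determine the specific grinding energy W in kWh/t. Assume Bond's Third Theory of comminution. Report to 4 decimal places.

W = 10 Wi (1/√P80 − 1/√F80)  [Bond]
1/√142 = 0.083918;  1/√21446 = 0.006829
W = 10·7.8·(0.083918 − 0.006829) = 6.0130 kWh/t
Apply correction: 6.0130 × 0.95 = 5.7123 kWh/t

W = 5.7123 kWh/t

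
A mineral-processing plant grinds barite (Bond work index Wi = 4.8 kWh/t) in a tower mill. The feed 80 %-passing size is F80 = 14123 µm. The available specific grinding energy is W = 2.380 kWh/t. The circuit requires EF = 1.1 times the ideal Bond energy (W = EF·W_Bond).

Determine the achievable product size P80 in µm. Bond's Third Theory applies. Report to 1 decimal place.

W = 10 Wi (1/√P80 − 1/√F80)  [Bond]
W_Bond = W / EF = 2.380 / 1.1 = 2.1636 kWh/t
1/√P80 = 1/√F80 + W_Bond/(10·Wi)
  = 2.1636/(10·4.8) + 1/√14123 = 0.045076 + 0.008415 = 0.053490
P80 = (1/0.053490)² = 18.6949² = 349.50 µm

P80 = 349.5 µm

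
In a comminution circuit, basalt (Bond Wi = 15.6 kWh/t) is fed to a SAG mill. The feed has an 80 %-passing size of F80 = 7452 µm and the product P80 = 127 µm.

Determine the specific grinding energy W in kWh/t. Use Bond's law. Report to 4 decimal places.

Bond: W = 10·Wi·(1/√P80 − 1/√F80)
1/√127 = 0.088736;  1/√7452 = 0.011584
W = 10·15.6·(0.088736 − 0.011584) = 12.0356 kWh/t

W = 12.0356 kWh/t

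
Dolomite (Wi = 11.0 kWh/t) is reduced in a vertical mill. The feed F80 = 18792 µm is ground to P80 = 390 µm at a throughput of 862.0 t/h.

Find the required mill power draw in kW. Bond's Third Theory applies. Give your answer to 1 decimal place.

Bond:  W = 10 Wi (1/√P − 1/√F)
W = 10·11.0·(1/√390 − 1/√18792) = 10·11.0·(0.043342) = 4.7676 kWh/t
Mill draw = 4.7676 × 862.0 = 4109.7 kW

P = 4109.7 kW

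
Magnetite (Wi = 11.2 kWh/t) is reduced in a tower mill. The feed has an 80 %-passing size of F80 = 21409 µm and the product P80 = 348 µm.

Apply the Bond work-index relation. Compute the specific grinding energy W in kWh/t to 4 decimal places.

W = 10 Wi / √P80 − 10 Wi / √F80
1/√348 = 0.053606;  1/√21409 = 0.006834
W = 10·11.2·(0.053606 − 0.006834) = 5.2384 kWh/t

W = 5.2384 kWh/t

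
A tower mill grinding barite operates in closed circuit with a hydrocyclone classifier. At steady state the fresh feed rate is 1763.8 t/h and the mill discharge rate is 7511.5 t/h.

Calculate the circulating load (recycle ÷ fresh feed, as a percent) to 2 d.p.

CL = 325.87 %

Steady state: M = F + R.
R = M − F = 7511.5 − 1763.8 = 5747.7 t/h
CL = 100·R/F = 100·5747.7/1763.8 = 325.87 %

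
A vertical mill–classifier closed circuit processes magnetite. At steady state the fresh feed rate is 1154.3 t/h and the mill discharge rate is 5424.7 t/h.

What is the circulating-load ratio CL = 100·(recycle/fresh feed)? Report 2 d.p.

CL = 369.96 %

Mill node: discharge = fresh + recycle.
R = M − F = 5424.7 − 1154.3 = 4270.4 t/h
CL = 100·R/F = 100·4270.4/1154.3 = 369.96 %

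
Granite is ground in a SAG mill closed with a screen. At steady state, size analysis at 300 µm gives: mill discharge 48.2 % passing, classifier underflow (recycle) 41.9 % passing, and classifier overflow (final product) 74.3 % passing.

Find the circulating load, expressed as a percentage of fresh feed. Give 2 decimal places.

CL = 414.29 %

Balance %-passing 300 µm (r = R/F):
r = (o − d)/(d − u)
r = (74.3 − 48.2)/(48.2 − 41.9) = 26.1/6.3 = 4.1429
CL = 100·r = 414.29 %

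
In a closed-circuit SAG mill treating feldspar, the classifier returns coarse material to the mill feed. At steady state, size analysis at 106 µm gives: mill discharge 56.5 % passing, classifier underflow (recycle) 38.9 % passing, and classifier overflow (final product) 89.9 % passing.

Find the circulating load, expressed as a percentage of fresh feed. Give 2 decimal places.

Mass balance on the −106 µm fraction:
r = (o − d)/(d − u)
r = (89.9 − 56.5)/(56.5 − 38.9) = 33.4/17.6 = 1.8977
CL = 100·r = 189.77 %

CL = 189.77 %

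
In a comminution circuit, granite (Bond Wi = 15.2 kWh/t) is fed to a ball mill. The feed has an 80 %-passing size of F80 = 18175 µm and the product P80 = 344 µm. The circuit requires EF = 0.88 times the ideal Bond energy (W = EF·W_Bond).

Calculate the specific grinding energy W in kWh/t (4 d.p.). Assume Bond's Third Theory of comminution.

W = 10·Wi·(P80^(-½) − F80^(-½))
1/√344 = 0.053916;  1/√18175 = 0.007418
W = 10·15.2·(0.053916 − 0.007418) = 7.0678 kWh/t
With EF = 0.88: W = 7.0678·0.88 = 6.2197 kWh/t

W = 6.2197 kWh/t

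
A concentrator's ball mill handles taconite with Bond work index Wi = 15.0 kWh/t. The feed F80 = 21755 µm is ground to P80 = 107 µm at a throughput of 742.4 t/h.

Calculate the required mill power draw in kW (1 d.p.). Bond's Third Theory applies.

P = 10010.6 kW

W = 10 Wi / √P80 − 10 Wi / √F80
W = 10·15.0·(1/√107 − 1/√21755) = 10·15.0·(0.089894) = 13.4841 kWh/t
P_mill = W·ṁ = 13.4841·742.4 = 10010.6 kW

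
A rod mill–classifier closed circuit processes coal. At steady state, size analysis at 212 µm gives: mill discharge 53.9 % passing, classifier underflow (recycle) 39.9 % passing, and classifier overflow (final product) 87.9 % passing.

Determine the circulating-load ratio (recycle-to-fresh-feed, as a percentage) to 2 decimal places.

Mass balance on the −212 µm fraction:
(1+r)d = ru + o → r = (o−d)/(d−u)
r = (87.9 − 53.9)/(53.9 − 39.9) = 34.0/14.0 = 2.4286
CL = 100·r = 242.86 %

CL = 242.86 %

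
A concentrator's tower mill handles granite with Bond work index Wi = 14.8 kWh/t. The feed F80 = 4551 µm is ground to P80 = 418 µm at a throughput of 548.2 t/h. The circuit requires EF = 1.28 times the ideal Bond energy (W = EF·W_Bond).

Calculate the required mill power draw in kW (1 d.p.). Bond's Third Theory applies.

P = 3540.1 kW

Bond: W = 10·Wi·(1/√P80 − 1/√F80)
W = 10·14.8·(1/√418 − 1/√4551) = 10·14.8·(0.034088) = 5.0451 kWh/t
Apply correction: 5.0451 × 1.28 = 6.4577 kWh/t
P = W·T = 6.4577·548.2 = 3540.1 kW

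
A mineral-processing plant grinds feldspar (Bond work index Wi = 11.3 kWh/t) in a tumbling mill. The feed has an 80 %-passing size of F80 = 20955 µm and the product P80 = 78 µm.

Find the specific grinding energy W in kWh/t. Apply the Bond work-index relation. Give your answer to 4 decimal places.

W = 10·Wi·[P80^(−½) − F80^(−½)]
1/√78 = 0.113228;  1/√20955 = 0.006908
W = 10·11.3·(0.113228 − 0.006908) = 12.0141 kWh/t

W = 12.0141 kWh/t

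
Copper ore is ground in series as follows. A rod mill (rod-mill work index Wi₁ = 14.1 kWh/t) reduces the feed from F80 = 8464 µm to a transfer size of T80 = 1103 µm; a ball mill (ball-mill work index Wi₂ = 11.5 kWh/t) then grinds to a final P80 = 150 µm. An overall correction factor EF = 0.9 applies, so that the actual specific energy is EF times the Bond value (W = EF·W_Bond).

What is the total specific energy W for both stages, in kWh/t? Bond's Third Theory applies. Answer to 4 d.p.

Bond: W = 10·Wi·(1/√P80 − 1/√F80)
Stage 1 (8464→1103 µm, Wi₁=14.1): W₁ = 10·14.1·(0.030110 − 0.010870) = 2.7129 kWh/t
Stage 2 (1103→150 µm, Wi₂=11.5): W₂ = 10·11.5·(0.081650 − 0.030110) = 5.9270 kWh/t
W = W₁ + W₂ = 2.7129 + 5.9270 = 8.6400 kWh/t
With EF = 0.9: W = 8.6400·0.9 = 7.7760 kWh/t

W = 7.7760 kWh/t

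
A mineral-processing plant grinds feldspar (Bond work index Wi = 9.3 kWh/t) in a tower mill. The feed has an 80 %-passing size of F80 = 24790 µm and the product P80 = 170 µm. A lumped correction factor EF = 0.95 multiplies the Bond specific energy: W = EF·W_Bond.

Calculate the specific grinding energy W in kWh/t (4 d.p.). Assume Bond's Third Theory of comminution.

W = 6.2150 kWh/t

W = 10 Wi (P80^-0.5 − F80^-0.5)
1/√170 = 0.076696;  1/√24790 = 0.006351
W = 10·9.3·(0.076696 − 0.006351) = 6.5421 kWh/t
Apply correction: 6.5421 × 0.95 = 6.2150 kWh/t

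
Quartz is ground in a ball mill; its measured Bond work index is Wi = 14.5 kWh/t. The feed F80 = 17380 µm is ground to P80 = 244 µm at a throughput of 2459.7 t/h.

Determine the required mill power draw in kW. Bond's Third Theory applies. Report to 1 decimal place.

W_Bond = 10·Wi·(1/√P₈₀ − 1/√F₈₀)
W = 10·14.5·(1/√244 − 1/√17380) = 10·14.5·(0.056433) = 8.1828 kWh/t
P = W·T = 8.1828·2459.7 = 20127.2 kW

P = 20127.2 kW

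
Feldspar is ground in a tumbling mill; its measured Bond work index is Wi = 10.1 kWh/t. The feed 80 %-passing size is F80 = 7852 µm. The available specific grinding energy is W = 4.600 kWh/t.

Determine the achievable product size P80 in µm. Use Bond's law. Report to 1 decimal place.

Bond: W = 10·Wi·(1/√P80 − 1/√F80)
⇒ 1/√P80 = W/(10·Wi) + 1/√F80
  = 4.6000/(10·10.1) + 1/√7852 = 0.045545 + 0.011285 = 0.056830
P80 = (1/0.056830)² = 17.5964² = 309.63 µm

P80 = 309.6 µm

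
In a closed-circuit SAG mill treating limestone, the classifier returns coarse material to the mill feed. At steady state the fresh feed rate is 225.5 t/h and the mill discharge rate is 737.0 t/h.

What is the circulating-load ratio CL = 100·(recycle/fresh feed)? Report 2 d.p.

Steady state: M = F + R.
R = M − F = 737.0 − 225.5 = 511.5 t/h
CL = 100·R/F = 100·511.5/225.5 = 226.83 %

CL = 226.83 %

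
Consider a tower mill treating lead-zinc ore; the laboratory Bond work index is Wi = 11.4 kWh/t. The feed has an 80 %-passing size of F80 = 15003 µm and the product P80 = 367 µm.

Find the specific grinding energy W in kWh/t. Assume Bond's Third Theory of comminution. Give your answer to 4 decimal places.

W = 5.0200 kWh/t

Bond:  W = 10 Wi (1/√P − 1/√F)
1/√367 = 0.052200;  1/√15003 = 0.008164
W = 10·11.4·(0.052200 − 0.008164) = 5.0200 kWh/t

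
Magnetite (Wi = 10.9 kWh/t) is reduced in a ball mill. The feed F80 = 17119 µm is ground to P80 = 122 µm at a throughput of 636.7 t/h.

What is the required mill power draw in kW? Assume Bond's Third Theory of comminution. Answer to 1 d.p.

P = 5752.8 kW

W = 10 Wi / √P80 − 10 Wi / √F80
W = 10·10.9·(1/√122 − 1/√17119) = 10·10.9·(0.082893) = 9.0353 kWh/t
P = W·T = 9.0353·636.7 = 5752.8 kW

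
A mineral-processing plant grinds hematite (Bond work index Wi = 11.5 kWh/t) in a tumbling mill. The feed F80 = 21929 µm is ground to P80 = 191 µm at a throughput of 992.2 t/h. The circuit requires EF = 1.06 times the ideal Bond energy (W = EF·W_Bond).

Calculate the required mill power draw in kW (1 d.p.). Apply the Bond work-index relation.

P = 7934.8 kW

W = 10·Wi·(P80^(-½) − F80^(-½))
W = 10·11.5·(1/√191 − 1/√21929) = 10·11.5·(0.065605) = 7.5445 kWh/t
Apply correction: 7.5445 × 1.06 = 7.9972 kWh/t
P_mill = W·ṁ = 7.9972·992.2 = 7934.8 kW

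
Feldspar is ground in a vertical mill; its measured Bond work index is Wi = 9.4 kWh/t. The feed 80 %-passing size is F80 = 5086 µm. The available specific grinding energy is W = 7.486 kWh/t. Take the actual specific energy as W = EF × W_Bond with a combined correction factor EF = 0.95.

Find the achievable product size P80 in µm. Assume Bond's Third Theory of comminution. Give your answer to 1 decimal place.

P80 = 104.4 µm

W = 10 Wi (P80^-0.5 − F80^-0.5)
W_Bond = W / EF = 7.486 / 0.95 = 7.8800 kWh/t
⇒ 1/√P80 = W_Bond/(10·Wi) + 1/√F80
  = 7.8800/(10·9.4) + 1/√5086 = 0.083830 + 0.014022 = 0.097852
P80 = (1/0.097852)² = 10.2195² = 104.44 µm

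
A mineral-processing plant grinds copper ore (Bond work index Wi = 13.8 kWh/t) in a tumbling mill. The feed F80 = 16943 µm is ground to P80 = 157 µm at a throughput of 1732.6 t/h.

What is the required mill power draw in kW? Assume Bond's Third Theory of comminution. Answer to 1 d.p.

Bond: W = 10·Wi·(1/√P80 − 1/√F80)
W = 10·13.8·(1/√157 − 1/√16943) = 10·13.8·(0.072126) = 9.9534 kWh/t
Mill draw = 9.9534 × 1732.6 = 17245.3 kW

P = 17245.3 kW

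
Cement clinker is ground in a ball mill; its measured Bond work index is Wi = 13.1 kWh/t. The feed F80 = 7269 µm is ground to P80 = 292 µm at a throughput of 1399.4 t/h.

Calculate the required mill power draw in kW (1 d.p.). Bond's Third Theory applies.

P = 8577.9 kW

Bond:  W = 10 Wi (1/√P − 1/√F)
W = 10·13.1·(1/√292 − 1/√7269) = 10·13.1·(0.046792) = 6.1297 kWh/t
P = W·T = 6.1297·1399.4 = 8577.9 kW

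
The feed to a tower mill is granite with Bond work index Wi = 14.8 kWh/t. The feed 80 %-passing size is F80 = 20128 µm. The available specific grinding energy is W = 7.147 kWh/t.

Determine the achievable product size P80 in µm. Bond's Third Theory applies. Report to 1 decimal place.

P80 = 326.5 µm

W = 10 Wi (1/√P80 − 1/√F80)  [Bond]
P80^-0.5 = F80^-0.5 + W/(10 Wi)
  = 7.1470/(10·14.8) + 1/√20128 = 0.048291 + 0.007049 = 0.055339
P80 = (1/0.055339)² = 18.0704² = 326.54 µm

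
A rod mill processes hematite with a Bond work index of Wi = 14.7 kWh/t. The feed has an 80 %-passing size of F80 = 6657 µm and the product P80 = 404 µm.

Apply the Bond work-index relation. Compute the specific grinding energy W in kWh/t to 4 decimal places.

W = 10 Wi (1/√P80 − 1/√F80)  [Bond]
1/√404 = 0.049752;  1/√6657 = 0.012256
W = 10·14.7·(0.049752 − 0.012256) = 5.5118 kWh/t

W = 5.5118 kWh/t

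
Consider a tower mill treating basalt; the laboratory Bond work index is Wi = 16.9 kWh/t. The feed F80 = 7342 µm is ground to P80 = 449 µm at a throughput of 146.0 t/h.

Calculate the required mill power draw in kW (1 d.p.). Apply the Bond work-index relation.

Bond:  W = 10 Wi (1/√P − 1/√F)
W = 10·16.9·(1/√449 − 1/√7342) = 10·16.9·(0.035522) = 6.0033 kWh/t
Mill draw = 6.0033 × 146.0 = 876.5 kW

P = 876.5 kW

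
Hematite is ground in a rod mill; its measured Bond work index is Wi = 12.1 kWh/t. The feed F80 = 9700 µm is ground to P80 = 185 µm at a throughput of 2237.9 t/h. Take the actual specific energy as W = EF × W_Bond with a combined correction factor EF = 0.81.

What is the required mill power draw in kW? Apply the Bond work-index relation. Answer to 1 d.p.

Bond: W = 10·Wi·(1/√P80 − 1/√F80)
W = 10·12.1·(1/√185 − 1/√9700) = 10·12.1·(0.063368) = 7.6675 kWh/t
Corrected W = EF·W_Bond = 0.81·7.6675 = 6.2107 kWh/t
P = W·T = 6.2107·2237.9 = 13898.9 kW

P = 13898.9 kW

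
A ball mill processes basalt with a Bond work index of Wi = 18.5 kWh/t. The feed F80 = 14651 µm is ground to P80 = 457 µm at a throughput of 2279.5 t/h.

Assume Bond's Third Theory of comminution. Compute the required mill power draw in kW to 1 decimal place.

P = 16242.6 kW

W = 10 Wi / √P80 − 10 Wi / √F80
W = 10·18.5·(1/√457 − 1/√14651) = 10·18.5·(0.038516) = 7.1255 kWh/t
Mill draw = 7.1255 × 2279.5 = 16242.6 kW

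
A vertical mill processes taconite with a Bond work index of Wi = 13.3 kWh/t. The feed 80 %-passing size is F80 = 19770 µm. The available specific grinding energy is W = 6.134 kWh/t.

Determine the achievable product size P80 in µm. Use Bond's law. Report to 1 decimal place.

W_Bond = 10·Wi·(1/√P₈₀ − 1/√F₈₀)
P80^(−½) = W/(10 Wi) + F80^(−½)
  = 6.1340/(10·13.3) + 1/√19770 = 0.046120 + 0.007112 = 0.053232
P80 = (1/0.053232)² = 18.7856² = 352.90 µm

P80 = 352.9 µm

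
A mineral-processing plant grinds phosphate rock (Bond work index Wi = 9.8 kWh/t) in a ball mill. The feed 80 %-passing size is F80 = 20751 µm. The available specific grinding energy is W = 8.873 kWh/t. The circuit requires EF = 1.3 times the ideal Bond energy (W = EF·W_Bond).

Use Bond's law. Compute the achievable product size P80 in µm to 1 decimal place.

P80 = 170.5 µm

W_Bond = 10·Wi·(1/√P₈₀ − 1/√F₈₀)
W_Bond = W / EF = 8.873 / 1.3 = 6.8254 kWh/t
⇒ 1/√P80 = W_Bond/(10 Wi) + 1/√F80
  = 6.8254/(10·9.8) + 1/√20751 = 0.069647 + 0.006942 = 0.076589
P80 = (1/0.076589)² = 13.0568² = 170.48 µm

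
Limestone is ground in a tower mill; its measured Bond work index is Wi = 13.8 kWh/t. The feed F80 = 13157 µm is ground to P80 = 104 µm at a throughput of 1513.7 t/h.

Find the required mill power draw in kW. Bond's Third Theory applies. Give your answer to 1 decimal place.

W = 10·Wi·(P80^(-½) − F80^(-½))
W = 10·13.8·(1/√104 − 1/√13157) = 10·13.8·(0.089340) = 12.3289 kWh/t
Mill draw = 12.3289 × 1513.7 = 18662.3 kW

P = 18662.3 kW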